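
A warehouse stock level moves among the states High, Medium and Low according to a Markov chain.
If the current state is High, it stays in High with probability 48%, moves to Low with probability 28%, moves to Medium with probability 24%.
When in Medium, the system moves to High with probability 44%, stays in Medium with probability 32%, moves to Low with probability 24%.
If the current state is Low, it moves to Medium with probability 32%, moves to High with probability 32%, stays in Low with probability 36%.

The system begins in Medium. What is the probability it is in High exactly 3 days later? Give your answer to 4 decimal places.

Propagate the distribution vector 3 days from Medium.
After 0 days: (0.0000, 1.0000, 0.0000)
After 1 day: (0.4400, 0.3200, 0.2400)
After 2 days: (0.4288, 0.2848, 0.2864)
After 3 days: (0.4228, 0.2857, 0.2915)
P(in High after 3 days) = 0.4228

0.4228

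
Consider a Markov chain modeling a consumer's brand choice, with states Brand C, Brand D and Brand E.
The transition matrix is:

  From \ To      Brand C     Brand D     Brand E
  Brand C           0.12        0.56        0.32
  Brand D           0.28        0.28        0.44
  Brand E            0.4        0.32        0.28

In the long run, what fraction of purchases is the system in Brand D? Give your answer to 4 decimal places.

0.3718

Let the stationary distribution be π with π = πP and π_1 + π_2 + π_3 = 1.
π_1 = 0.12·π_1 + 0.28·π_2 + 0.4·π_3
π_2 = 0.56·π_1 + 0.28·π_2 + 0.32·π_3
Solving with the normalization constraint gives π = (0.2776, 0.3718, 0.3506).
So the stationary probability of Brand D is 0.3718.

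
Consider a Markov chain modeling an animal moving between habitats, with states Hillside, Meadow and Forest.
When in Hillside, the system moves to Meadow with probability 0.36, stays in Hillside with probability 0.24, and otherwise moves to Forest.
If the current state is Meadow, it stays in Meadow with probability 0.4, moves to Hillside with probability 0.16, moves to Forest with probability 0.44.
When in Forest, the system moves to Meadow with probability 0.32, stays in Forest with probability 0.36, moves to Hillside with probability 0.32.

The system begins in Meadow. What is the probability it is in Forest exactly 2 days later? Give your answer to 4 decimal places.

Sum over the intermediate state after 1 day:
P = P(Meadow→Hillside)·P(Hillside→Forest) + P(Meadow→Meadow)·P(Meadow→Forest) + P(Meadow→Forest)·P(Forest→Forest)
  = 0.16×0.4 + 0.4×0.44 + 0.44×0.36
  = 0.0640 + 0.1760 + 0.1584 = 0.3984

0.3984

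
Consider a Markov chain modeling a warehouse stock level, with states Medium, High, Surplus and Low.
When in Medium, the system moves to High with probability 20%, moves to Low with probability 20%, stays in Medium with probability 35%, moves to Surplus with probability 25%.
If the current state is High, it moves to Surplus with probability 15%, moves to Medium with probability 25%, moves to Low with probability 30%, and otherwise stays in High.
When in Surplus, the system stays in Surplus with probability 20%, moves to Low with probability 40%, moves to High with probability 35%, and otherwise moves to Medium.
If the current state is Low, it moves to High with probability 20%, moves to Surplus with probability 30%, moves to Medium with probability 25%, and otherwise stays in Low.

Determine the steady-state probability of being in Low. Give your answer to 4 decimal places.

Let the stationary distribution be π with π = πP and π_1 + π_2 + π_3 + π_4 = 1.
π_1 = 0.35·π_1 + 0.25·π_2 + 0.05·π_3 + 0.25·π_4
π_2 = 0.2·π_1 + 0.3·π_2 + 0.35·π_3 + 0.2·π_4
π_3 = 0.25·π_1 + 0.15·π_2 + 0.2·π_3 + 0.3·π_4
Solving with the normalization constraint gives π = (0.2273, 0.2600, 0.2269, 0.2857).
So the stationary probability of Low is 0.2857.

0.2857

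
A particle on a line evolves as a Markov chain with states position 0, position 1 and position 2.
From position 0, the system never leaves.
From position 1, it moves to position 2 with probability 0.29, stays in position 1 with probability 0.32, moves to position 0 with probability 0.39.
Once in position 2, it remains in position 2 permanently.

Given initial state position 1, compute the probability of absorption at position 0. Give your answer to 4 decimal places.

Let h(s) be the probability of absorption at position 0 starting from transient state s. Then h(position 0) = 1 and h(position 2) = 0. By first-step analysis:
h(position 1) = 0.39·1 + 0.32·h(position 1) + 0.29·0
Solving: h(position 1) = 0.5735.
Starting from position 1, the probability is 0.5735.

0.5735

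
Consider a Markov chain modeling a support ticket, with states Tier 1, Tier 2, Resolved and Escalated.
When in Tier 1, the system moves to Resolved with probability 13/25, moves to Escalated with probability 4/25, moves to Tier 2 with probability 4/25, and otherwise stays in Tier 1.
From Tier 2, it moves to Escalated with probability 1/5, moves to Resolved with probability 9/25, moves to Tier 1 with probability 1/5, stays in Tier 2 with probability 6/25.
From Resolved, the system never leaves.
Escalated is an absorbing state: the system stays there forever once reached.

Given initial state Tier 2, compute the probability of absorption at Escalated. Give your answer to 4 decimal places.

Let h(s) be the probability of absorption at Escalated starting from transient state s. Then h(Escalated) = 1 and h(Resolved) = 0. By first-step analysis:
h(Tier 1) = 0.16·h(Tier 1) + 0.16·h(Tier 2) + 0.52·0 + 0.16·1
h(Tier 2) = 0.2·h(Tier 1) + 0.24·h(Tier 2) + 0.36·0 + 0.2·1
Solving: h(Tier 1) = 0.2533, h(Tier 2) = 0.3298.
Starting from Tier 2, the probability is 0.3298.

0.3298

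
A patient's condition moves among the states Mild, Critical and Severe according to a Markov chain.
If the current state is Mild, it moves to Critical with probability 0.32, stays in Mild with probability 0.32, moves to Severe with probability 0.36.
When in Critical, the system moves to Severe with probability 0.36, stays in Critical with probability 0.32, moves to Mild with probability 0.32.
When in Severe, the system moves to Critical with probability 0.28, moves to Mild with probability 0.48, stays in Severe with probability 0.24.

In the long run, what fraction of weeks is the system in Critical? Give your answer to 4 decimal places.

Let the stationary distribution be π with π = πP and π_1 + π_2 + π_3 = 1.
π_1 = 0.32·π_1 + 0.32·π_2 + 0.48·π_3
π_2 = 0.32·π_1 + 0.32·π_2 + 0.28·π_3
Solving with the normalization constraint gives π = (0.3714, 0.3071, 0.3214).
So the stationary probability of Critical is 0.3071.

0.3071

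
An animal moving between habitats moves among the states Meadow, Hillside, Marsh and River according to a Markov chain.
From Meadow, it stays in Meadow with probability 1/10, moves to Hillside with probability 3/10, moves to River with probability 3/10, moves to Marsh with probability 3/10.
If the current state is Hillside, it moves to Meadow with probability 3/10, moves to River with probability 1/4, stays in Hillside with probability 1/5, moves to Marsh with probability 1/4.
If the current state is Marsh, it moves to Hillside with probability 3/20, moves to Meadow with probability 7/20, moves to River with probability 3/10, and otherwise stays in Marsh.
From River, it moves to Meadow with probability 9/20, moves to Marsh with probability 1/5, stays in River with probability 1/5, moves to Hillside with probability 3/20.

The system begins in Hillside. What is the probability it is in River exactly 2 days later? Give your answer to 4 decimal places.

Propagate the distribution vector 2 days from Hillside.
After 0 days: (0.0000, 1.0000, 0.0000, 0.0000)
After 1 day: (0.3000, 0.2000, 0.2500, 0.2500)
After 2 days: (0.2900, 0.2050, 0.2400, 0.2650)
P(in River after 2 days) = 0.2650

0.2650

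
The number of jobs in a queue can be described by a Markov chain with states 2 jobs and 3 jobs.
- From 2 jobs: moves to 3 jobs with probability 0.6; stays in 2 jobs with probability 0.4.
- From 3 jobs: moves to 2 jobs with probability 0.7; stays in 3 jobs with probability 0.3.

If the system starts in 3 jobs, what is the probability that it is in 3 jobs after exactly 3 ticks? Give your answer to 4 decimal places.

0.4470

Propagate the distribution vector 3 ticks from 3 jobs.
After 0 ticks: (0.0000, 1.0000)
After 1 tick: (0.7000, 0.3000)
After 2 ticks: (0.4900, 0.5100)
After 3 ticks: (0.5530, 0.4470)
P(in 3 jobs after 3 ticks) = 0.4470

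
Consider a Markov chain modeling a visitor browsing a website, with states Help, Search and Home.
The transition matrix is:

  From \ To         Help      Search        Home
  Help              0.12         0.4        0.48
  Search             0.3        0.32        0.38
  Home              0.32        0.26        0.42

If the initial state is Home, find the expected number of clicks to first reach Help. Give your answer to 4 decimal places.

Let t(s) be the expected number of clicks to first reach Help from state s, with t(Help) = 0. Conditioning on the first click:
t(Search) = 1 + 0.32·t(Search) + 0.38·t(Home)
t(Home) = 1 + 0.26·t(Search) + 0.42·t(Home)
Solving: t(Search) = 3.2476, t(Home) = 3.1800.
Expected clicks from Home to Help: 3.1800.

3.1800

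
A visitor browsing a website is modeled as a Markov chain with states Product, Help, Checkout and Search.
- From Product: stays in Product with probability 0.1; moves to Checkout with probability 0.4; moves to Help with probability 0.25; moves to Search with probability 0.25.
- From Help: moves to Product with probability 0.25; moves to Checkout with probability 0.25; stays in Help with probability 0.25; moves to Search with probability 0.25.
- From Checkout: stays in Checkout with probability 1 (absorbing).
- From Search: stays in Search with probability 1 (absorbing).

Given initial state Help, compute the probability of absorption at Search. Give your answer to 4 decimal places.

0.4694

Let h(s) be the probability of absorption at Search starting from transient state s. Then h(Search) = 1 and h(Checkout) = 0. By first-step analysis:
h(Product) = 0.1·h(Product) + 0.25·h(Help) + 0.4·0 + 0.25·1
h(Help) = 0.25·h(Product) + 0.25·h(Help) + 0.25·0 + 0.25·1
Solving: h(Product) = 0.4082, h(Help) = 0.4694.
Starting from Help, the probability is 0.4694.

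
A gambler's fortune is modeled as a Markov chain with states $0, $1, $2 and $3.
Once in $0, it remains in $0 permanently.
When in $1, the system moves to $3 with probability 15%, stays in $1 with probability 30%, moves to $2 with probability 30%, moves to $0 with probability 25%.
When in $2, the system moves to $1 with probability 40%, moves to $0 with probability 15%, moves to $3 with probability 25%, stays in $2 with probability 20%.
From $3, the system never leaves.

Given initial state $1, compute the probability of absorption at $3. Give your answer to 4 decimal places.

Let h(s) be the probability of absorption at $3 starting from transient state s. Then h($3) = 1 and h($0) = 0. By first-step analysis:
h($1) = 0.25·0 + 0.3·h($1) + 0.3·h($2) + 0.15·1
h($2) = 0.15·0 + 0.4·h($1) + 0.2·h($2) + 0.25·1
Solving: h($1) = 0.4432, h($2) = 0.5341.
Starting from $1, the probability is 0.4432.

0.4432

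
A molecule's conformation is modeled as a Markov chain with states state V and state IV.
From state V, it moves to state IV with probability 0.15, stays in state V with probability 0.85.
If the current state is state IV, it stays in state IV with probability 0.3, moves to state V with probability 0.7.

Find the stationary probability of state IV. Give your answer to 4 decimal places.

0.1765

Let the stationary distribution be π with π = πP and π_1 + π_2 = 1.
π_1 = 0.85·π_1 + 0.7·π_2
Solving with the normalization constraint gives π = (0.8235, 0.1765).
So the stationary probability of state IV is 0.1765.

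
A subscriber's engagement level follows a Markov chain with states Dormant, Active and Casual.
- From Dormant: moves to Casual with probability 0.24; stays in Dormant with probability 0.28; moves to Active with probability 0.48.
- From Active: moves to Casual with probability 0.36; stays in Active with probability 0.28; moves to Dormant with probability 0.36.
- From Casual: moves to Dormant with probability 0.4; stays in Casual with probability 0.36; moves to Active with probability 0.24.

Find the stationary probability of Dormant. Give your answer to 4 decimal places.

Let the stationary distribution be π with π = πP and π_1 + π_2 + π_3 = 1.
π_1 = 0.28·π_1 + 0.36·π_2 + 0.4·π_3
π_2 = 0.48·π_1 + 0.28·π_2 + 0.24·π_3
Solving with the normalization constraint gives π = (0.3451, 0.3363, 0.3186).
So the stationary probability of Dormant is 0.3451.

0.3451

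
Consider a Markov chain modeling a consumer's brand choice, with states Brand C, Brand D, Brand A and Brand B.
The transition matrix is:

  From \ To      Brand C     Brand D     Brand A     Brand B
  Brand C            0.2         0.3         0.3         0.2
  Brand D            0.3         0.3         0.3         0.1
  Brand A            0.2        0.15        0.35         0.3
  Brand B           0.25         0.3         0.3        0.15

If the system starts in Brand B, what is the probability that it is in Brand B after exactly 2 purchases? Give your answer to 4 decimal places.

0.1925

Propagate the distribution vector 2 purchases from Brand B.
After 0 purchases: (0.0000, 0.0000, 0.0000, 1.0000)
After 1 purchase: (0.2500, 0.3000, 0.3000, 0.1500)
After 2 purchases: (0.2375, 0.2550, 0.3150, 0.1925)
P(in Brand B after 2 purchases) = 0.1925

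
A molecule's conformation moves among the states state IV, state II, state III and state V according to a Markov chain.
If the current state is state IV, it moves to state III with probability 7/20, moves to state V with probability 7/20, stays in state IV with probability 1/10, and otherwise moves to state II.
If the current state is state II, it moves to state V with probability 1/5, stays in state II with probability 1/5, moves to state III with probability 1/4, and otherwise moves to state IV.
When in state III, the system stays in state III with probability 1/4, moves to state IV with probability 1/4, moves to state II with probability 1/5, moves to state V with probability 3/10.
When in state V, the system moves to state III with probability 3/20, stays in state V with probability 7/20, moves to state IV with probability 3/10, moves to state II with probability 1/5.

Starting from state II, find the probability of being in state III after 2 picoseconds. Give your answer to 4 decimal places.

0.2650

Propagate the distribution vector 2 picoseconds from state II.
After 0 picoseconds: (0.0000, 1.0000, 0.0000, 0.0000)
After 1 picosecond: (0.3500, 0.2000, 0.2500, 0.2000)
After 2 picoseconds: (0.2275, 0.2000, 0.2650, 0.3075)
P(in state III after 2 picoseconds) = 0.2650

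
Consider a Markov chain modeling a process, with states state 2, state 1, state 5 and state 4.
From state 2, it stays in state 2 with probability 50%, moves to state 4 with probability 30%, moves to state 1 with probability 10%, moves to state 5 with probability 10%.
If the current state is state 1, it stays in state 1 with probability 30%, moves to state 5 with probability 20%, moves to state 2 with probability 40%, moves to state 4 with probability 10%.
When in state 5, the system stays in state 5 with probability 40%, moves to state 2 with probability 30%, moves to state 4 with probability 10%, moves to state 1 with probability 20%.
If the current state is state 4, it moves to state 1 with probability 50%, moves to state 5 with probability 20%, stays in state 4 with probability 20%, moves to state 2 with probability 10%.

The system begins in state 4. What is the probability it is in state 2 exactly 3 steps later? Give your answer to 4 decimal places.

Propagate the distribution vector 3 steps from state 4.
After 0 steps: (0.0000, 0.0000, 0.0000, 1.0000)
After 1 step: (0.1000, 0.5000, 0.2000, 0.2000)
After 2 steps: (0.3300, 0.3000, 0.2300, 0.1400)
After 3 steps: (0.3680, 0.2390, 0.2130, 0.1800)
P(in state 2 after 3 steps) = 0.3680

0.3680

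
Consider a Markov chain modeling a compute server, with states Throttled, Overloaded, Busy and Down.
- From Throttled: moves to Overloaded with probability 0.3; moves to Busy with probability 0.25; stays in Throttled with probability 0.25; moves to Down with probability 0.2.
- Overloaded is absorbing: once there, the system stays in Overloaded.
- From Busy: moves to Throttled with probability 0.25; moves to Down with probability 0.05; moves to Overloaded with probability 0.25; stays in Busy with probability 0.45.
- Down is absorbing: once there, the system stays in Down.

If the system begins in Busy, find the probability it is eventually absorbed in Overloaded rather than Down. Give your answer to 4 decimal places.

Let h(s) be the probability of absorption at Overloaded starting from transient state s. Then h(Overloaded) = 1 and h(Down) = 0. By first-step analysis:
h(Throttled) = 0.25·h(Throttled) + 0.3·1 + 0.25·h(Busy) + 0.2·0
h(Busy) = 0.25·h(Throttled) + 0.25·1 + 0.45·h(Busy) + 0.05·0
Solving: h(Throttled) = 0.6500, h(Busy) = 0.7500.
Starting from Busy, the probability is 0.7500.

0.7500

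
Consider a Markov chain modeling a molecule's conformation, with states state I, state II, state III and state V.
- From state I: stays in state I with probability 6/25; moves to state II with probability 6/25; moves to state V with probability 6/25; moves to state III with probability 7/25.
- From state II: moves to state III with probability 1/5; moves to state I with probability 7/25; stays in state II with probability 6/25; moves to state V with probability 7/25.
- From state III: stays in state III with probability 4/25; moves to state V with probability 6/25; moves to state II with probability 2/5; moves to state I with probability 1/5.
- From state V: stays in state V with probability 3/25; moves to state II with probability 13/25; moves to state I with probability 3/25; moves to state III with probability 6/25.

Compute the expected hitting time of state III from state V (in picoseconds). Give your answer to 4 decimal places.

Let t(s) be the expected number of picoseconds to first reach state III from state s, with t(state III) = 0. Conditioning on the first picosecond:
t(state I) = 1 + 0.24·t(state I) + 0.24·t(state II) + 0.24·t(state V)
t(state II) = 1 + 0.28·t(state I) + 0.24·t(state II) + 0.28·t(state V)
t(state V) = 1 + 0.12·t(state I) + 0.52·t(state II) + 0.12·t(state V)
Solving: t(state I) = 4.0526, t(state II) = 4.3860, t(state V) = 4.2807.
Expected picoseconds from state V to state III: 4.2807.

4.2807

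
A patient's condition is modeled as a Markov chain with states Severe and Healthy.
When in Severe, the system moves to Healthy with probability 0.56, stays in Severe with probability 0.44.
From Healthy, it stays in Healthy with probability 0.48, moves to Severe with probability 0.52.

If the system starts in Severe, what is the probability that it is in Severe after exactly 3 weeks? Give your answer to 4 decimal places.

Propagate the distribution vector 3 weeks from Severe.
After 0 weeks: (1.0000, 0.0000)
After 1 week: (0.4400, 0.5600)
After 2 weeks: (0.4848, 0.5152)
After 3 weeks: (0.4812, 0.5188)
P(in Severe after 3 weeks) = 0.4812

0.4812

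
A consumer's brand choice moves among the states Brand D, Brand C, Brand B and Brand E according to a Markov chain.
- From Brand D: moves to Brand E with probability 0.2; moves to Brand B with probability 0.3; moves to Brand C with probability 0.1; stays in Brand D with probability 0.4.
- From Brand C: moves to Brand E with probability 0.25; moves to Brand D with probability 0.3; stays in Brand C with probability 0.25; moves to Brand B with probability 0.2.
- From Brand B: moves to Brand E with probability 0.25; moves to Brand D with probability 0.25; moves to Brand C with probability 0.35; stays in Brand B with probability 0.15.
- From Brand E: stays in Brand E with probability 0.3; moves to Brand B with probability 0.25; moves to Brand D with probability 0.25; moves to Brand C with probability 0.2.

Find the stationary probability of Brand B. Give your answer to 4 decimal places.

Let the stationary distribution be π with π = πP and π_1 + π_2 + π_3 + π_4 = 1.
π_1 = 0.4·π_1 + 0.3·π_2 + 0.25·π_3 + 0.25·π_4
π_2 = 0.1·π_1 + 0.25·π_2 + 0.35·π_3 + 0.2·π_4
π_3 = 0.3·π_1 + 0.2·π_2 + 0.15·π_3 + 0.25·π_4
Solving with the normalization constraint gives π = (0.3068, 0.2148, 0.2315, 0.2470).
So the stationary probability of Brand B is 0.2315.

0.2315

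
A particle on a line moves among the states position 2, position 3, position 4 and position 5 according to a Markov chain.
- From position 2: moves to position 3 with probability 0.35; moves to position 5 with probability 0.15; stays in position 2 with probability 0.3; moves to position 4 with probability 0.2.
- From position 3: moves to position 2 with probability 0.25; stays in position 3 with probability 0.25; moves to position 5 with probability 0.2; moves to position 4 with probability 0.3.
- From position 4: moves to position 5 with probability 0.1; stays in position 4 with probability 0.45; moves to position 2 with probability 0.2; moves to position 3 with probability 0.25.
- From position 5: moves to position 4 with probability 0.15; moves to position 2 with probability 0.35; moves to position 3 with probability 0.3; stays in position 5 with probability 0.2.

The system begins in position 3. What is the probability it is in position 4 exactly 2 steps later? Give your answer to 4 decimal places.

0.2900

Propagate the distribution vector 2 steps from position 3.
After 0 steps: (0.0000, 1.0000, 0.0000, 0.0000)
After 1 step: (0.2500, 0.2500, 0.3000, 0.2000)
After 2 steps: (0.2675, 0.2850, 0.2900, 0.1575)
P(in position 4 after 2 steps) = 0.2900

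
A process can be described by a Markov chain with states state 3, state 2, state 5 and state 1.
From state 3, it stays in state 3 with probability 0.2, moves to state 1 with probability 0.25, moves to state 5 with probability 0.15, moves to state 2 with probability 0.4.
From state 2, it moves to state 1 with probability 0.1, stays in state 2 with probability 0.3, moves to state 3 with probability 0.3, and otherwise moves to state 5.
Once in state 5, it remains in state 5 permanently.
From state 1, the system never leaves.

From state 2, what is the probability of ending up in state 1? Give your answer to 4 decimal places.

Let h(s) be the probability of absorption at state 1 starting from transient state s. Then h(state 1) = 1 and h(state 5) = 0. By first-step analysis:
h(state 3) = 0.2·h(state 3) + 0.4·h(state 2) + 0.15·0 + 0.25·1
h(state 2) = 0.3·h(state 3) + 0.3·h(state 2) + 0.3·0 + 0.1·1
Solving: h(state 3) = 0.4886, h(state 2) = 0.3523.
Starting from state 2, the probability is 0.3523.

0.3523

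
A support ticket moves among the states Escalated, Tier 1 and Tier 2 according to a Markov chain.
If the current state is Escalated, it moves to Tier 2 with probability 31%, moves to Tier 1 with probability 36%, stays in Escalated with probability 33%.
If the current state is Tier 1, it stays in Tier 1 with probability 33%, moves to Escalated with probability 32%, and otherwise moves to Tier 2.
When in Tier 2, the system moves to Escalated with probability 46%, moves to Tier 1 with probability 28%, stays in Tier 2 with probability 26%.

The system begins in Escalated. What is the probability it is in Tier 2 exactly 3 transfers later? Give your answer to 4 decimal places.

Propagate the distribution vector 3 transfers from Escalated.
After 0 transfers: (1.0000, 0.0000, 0.0000)
After 1 transfer: (0.3300, 0.3600, 0.3100)
After 2 transfers: (0.3667, 0.3244, 0.3089)
After 3 transfers: (0.3669, 0.3256, 0.3075)
P(in Tier 2 after 3 transfers) = 0.3075

0.3075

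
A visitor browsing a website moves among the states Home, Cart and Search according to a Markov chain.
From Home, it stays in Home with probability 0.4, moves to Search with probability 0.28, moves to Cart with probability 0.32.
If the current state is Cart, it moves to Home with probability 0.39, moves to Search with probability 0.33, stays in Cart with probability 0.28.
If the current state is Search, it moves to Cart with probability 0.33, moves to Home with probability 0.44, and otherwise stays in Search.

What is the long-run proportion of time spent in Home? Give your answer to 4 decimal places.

0.4082

Let the stationary distribution be π with π = πP and π_1 + π_2 + π_3 = 1.
π_1 = 0.4·π_1 + 0.39·π_2 + 0.44·π_3
π_2 = 0.32·π_1 + 0.28·π_2 + 0.33·π_3
Solving with the normalization constraint gives π = (0.4082, 0.3104, 0.2814).
So the stationary probability of Home is 0.4082.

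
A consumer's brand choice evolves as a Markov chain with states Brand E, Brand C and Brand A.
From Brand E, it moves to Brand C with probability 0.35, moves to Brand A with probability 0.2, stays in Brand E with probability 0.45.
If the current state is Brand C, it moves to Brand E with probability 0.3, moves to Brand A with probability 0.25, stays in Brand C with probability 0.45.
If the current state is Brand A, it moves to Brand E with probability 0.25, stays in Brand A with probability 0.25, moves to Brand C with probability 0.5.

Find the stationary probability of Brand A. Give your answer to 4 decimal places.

Let the stationary distribution be π with π = πP and π_1 + π_2 + π_3 = 1.
π_1 = 0.45·π_1 + 0.3·π_2 + 0.25·π_3
π_2 = 0.35·π_1 + 0.45·π_2 + 0.5·π_3
Solving with the normalization constraint gives π = (0.3392, 0.4277, 0.2330).
So the stationary probability of Brand A is 0.2330.

0.2330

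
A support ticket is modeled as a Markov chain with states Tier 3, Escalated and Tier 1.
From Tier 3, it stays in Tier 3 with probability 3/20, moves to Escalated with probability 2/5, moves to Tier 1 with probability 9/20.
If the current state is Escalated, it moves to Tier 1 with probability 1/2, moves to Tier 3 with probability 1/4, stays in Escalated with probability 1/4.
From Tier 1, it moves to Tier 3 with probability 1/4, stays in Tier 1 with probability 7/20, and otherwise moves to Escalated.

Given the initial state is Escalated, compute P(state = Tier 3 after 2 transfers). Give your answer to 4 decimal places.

Sum over the intermediate state after 1 transfer:
P = P(Escalated→Tier 3)·P(Tier 3→Tier 3) + P(Escalated→Escalated)·P(Escalated→Tier 3) + P(Escalated→Tier 1)·P(Tier 1→Tier 3)
  = 0.25×0.15 + 0.25×0.25 + 0.5×0.25
  = 0.0375 + 0.0625 + 0.1250 = 0.2250

0.2250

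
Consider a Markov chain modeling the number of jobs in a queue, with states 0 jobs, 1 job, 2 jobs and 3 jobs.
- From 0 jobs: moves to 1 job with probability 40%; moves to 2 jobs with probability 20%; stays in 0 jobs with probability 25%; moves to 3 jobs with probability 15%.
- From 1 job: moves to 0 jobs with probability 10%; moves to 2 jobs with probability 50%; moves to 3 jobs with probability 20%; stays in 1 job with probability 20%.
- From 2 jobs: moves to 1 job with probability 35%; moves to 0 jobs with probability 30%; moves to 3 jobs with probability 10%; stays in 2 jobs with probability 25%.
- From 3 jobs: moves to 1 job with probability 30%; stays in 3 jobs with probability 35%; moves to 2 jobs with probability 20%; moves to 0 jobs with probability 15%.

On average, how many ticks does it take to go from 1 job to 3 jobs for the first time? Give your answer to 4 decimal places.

Let t(s) be the expected number of ticks to first reach 3 jobs from state s, with t(3 jobs) = 0. Conditioning on the first tick:
t(0 jobs) = 1 + 0.25·t(0 jobs) + 0.4·t(1 job) + 0.2·t(2 jobs)
t(1 job) = 1 + 0.1·t(0 jobs) + 0.2·t(1 job) + 0.5·t(2 jobs)
t(2 jobs) = 1 + 0.3·t(0 jobs) + 0.35·t(1 job) + 0.25·t(2 jobs)
Solving: t(0 jobs) = 6.6475, t(1 job) = 6.4604, t(2 jobs) = 7.0072.
Expected ticks from 1 job to 3 jobs: 6.4604.

6.4604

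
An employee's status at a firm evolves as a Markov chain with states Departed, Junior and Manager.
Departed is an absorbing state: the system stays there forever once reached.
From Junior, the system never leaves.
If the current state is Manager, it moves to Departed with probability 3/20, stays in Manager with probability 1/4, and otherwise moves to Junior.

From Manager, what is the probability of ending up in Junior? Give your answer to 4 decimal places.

Let h(s) be the probability of absorption at Junior starting from transient state s. Then h(Junior) = 1 and h(Departed) = 0. By first-step analysis:
h(Manager) = 0.15·0 + 0.6·1 + 0.25·h(Manager)
Solving: h(Manager) = 0.8000.
Starting from Manager, the probability is 0.8000.

0.8000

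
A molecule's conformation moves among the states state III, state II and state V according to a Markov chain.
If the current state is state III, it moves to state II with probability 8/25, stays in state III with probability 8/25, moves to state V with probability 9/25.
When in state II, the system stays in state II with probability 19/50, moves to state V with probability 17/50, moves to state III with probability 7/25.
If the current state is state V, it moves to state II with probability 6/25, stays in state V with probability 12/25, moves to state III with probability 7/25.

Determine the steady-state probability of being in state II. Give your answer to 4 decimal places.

0.3062

Let the stationary distribution be π with π = πP and π_1 + π_2 + π_3 = 1.
π_1 = 0.32·π_1 + 0.28·π_2 + 0.28·π_3
π_2 = 0.32·π_1 + 0.38·π_2 + 0.24·π_3
Solving with the normalization constraint gives π = (0.2917, 0.3062, 0.4021).
So the stationary probability of state II is 0.3062.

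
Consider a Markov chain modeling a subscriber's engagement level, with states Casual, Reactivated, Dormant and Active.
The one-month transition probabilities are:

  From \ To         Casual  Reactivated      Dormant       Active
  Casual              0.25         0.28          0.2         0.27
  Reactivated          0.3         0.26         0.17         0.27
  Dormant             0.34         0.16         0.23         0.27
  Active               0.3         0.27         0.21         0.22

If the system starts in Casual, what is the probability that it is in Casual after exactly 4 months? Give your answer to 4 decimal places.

Propagate the distribution vector 4 months from Casual.
After 0 months: (1.0000, 0.0000, 0.0000, 0.0000)
After 1 month: (0.2500, 0.2800, 0.2000, 0.2700)
After 2 months: (0.2955, 0.2477, 0.2003, 0.2565)
After 3 months: (0.2932, 0.2484, 0.2011, 0.2572)
After 4 months: (0.2934, 0.2483, 0.2012, 0.2571)
P(in Casual after 4 months) = 0.2934

0.2934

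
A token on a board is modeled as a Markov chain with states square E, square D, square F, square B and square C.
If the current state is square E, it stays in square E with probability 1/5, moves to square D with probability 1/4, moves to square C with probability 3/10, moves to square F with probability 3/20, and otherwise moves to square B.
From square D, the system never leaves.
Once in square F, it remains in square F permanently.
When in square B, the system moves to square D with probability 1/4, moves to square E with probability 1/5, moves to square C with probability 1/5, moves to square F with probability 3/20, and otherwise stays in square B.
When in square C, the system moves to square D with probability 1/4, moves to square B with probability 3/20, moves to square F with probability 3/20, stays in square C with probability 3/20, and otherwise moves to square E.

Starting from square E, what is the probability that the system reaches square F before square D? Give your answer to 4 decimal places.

0.3750

Let h(s) be the probability of absorption at square F starting from transient state s. Then h(square F) = 1 and h(square D) = 0. By first-step analysis:
h(square E) = 0.2·h(square E) + 0.25·0 + 0.15·1 + 0.1·h(square B) + 0.3·h(square C)
h(square B) = 0.2·h(square E) + 0.25·0 + 0.15·1 + 0.2·h(square B) + 0.2·h(square C)
h(square C) = 0.3·h(square E) + 0.25·0 + 0.15·1 + 0.15·h(square B) + 0.15·h(square C)
Solving: h(square E) = 0.3750, h(square B) = 0.3750, h(square C) = 0.3750.
Starting from square E, the probability is 0.3750.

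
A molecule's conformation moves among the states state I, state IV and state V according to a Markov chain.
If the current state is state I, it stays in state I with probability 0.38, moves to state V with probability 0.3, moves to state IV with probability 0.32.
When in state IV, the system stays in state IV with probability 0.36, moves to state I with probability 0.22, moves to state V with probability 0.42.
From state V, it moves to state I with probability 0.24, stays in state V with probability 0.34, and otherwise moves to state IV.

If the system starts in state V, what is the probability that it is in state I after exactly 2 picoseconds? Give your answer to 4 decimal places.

0.2652

Sum over the intermediate state after 1 picosecond:
P = P(state V→state I)·P(state I→state I) + P(state V→state IV)·P(state IV→state I) + P(state V→state V)·P(state V→state I)
  = 0.24×0.38 + 0.42×0.22 + 0.34×0.24
  = 0.0912 + 0.0924 + 0.0816 = 0.2652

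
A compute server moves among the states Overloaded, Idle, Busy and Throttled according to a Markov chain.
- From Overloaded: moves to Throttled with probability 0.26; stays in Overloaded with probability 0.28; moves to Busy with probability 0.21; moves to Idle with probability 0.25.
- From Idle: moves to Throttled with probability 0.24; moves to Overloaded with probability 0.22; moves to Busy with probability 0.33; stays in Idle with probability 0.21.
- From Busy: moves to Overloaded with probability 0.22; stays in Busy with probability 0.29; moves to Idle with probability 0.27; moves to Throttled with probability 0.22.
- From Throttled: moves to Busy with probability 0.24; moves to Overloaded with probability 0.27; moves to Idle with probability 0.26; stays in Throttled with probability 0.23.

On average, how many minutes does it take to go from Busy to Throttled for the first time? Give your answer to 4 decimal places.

Let t(s) be the expected number of minutes to first reach Throttled from state s, with t(Throttled) = 0. Conditioning on the first minute:
t(Overloaded) = 1 + 0.28·t(Overloaded) + 0.25·t(Idle) + 0.21·t(Busy)
t(Idle) = 1 + 0.22·t(Overloaded) + 0.21·t(Idle) + 0.33·t(Busy)
t(Busy) = 1 + 0.22·t(Overloaded) + 0.27·t(Idle) + 0.29·t(Busy)
Solving: t(Overloaded) = 4.0869, t(Idle) = 4.1863, t(Busy) = 4.2668.
Expected minutes from Busy to Throttled: 4.2668.

4.2668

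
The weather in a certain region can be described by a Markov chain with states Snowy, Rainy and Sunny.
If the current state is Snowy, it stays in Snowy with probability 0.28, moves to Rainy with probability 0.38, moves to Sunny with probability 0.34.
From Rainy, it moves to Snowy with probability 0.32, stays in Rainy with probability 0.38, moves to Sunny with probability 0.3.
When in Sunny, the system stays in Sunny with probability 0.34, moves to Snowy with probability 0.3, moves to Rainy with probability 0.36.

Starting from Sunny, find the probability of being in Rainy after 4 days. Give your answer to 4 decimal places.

0.3735

Propagate the distribution vector 4 days from Sunny.
After 0 days: (0.0000, 0.0000, 1.0000)
After 1 day: (0.3000, 0.3600, 0.3400)
After 2 days: (0.3012, 0.3732, 0.3256)
After 3 days: (0.3014, 0.3735, 0.3251)
After 4 days: (0.3014, 0.3735, 0.3251)
P(in Rainy after 4 days) = 0.3735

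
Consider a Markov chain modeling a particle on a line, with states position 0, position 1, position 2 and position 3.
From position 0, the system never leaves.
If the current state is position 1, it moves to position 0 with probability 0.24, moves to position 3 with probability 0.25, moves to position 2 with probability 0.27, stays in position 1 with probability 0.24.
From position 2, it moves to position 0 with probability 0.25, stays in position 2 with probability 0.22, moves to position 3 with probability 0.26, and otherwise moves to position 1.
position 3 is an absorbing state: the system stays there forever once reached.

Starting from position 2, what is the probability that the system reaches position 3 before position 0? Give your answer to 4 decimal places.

Let h(s) be the probability of absorption at position 3 starting from transient state s. Then h(position 3) = 1 and h(position 0) = 0. By first-step analysis:
h(position 1) = 0.24·0 + 0.24·h(position 1) + 0.27·h(position 2) + 0.25·1
h(position 2) = 0.25·0 + 0.27·h(position 1) + 0.22·h(position 2) + 0.26·1
Solving: h(position 1) = 0.5101, h(position 2) = 0.5099.
Starting from position 2, the probability is 0.5099.

0.5099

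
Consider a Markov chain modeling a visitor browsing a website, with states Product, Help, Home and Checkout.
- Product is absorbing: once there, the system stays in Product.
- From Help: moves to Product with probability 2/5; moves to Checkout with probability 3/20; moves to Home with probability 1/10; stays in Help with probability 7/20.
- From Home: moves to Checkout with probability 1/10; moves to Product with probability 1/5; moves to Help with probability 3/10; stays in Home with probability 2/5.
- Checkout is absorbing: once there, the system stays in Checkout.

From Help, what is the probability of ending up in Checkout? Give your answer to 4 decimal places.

Let h(s) be the probability of absorption at Checkout starting from transient state s. Then h(Checkout) = 1 and h(Product) = 0. By first-step analysis:
h(Help) = 0.4·0 + 0.35·h(Help) + 0.1·h(Home) + 0.15·1
h(Home) = 0.2·0 + 0.3·h(Help) + 0.4·h(Home) + 0.1·1
Solving: h(Help) = 0.2778, h(Home) = 0.3056.
Starting from Help, the probability is 0.2778.

0.2778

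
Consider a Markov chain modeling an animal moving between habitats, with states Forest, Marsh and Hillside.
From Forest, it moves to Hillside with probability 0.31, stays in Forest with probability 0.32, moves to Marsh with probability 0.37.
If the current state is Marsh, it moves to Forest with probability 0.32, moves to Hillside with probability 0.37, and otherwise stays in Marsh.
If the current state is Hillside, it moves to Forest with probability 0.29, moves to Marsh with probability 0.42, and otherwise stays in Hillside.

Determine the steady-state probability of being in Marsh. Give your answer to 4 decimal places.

Let the stationary distribution be π with π = πP and π_1 + π_2 + π_3 = 1.
π_1 = 0.32·π_1 + 0.32·π_2 + 0.29·π_3
π_2 = 0.37·π_1 + 0.31·π_2 + 0.42·π_3
Solving with the normalization constraint gives π = (0.3102, 0.3644, 0.3254).
So the stationary probability of Marsh is 0.3644.

0.3644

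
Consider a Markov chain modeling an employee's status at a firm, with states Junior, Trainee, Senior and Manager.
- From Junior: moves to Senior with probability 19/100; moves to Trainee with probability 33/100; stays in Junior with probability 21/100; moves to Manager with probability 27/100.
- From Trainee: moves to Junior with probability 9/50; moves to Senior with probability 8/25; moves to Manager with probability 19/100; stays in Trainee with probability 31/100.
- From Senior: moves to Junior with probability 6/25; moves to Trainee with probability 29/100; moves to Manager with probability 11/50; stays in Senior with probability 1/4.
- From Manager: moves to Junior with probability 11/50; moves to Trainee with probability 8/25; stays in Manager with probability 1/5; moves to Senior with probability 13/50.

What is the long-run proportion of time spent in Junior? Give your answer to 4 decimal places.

0.2107

Let the stationary distribution be π with π = πP and π_1 + π_2 + π_3 + π_4 = 1.
π_1 = 0.21·π_1 + 0.18·π_2 + 0.24·π_3 + 0.22·π_4
π_2 = 0.33·π_1 + 0.31·π_2 + 0.29·π_3 + 0.32·π_4
π_3 = 0.19·π_1 + 0.32·π_2 + 0.25·π_3 + 0.26·π_4
Solving with the normalization constraint gives π = (0.2107, 0.3112, 0.2613, 0.2169).
So the stationary probability of Junior is 0.2107.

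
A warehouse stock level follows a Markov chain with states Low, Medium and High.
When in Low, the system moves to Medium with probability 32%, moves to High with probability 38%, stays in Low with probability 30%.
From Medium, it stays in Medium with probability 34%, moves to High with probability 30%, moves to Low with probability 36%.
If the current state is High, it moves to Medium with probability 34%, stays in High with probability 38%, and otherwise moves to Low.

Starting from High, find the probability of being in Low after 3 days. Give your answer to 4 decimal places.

0.3130

Propagate the distribution vector 3 days from High.
After 0 days: (0.0000, 0.0000, 1.0000)
After 1 day: (0.2800, 0.3400, 0.3800)
After 2 days: (0.3128, 0.3344, 0.3528)
After 3 days: (0.3130, 0.3337, 0.3532)
P(in Low after 3 days) = 0.3130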